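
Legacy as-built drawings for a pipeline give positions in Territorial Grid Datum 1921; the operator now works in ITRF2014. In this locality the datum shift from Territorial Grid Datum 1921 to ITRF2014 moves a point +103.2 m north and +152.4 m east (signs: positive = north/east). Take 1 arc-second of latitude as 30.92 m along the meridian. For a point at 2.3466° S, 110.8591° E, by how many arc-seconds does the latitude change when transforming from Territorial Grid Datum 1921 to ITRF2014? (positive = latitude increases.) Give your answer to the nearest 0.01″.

1″ of latitude = 30.92 m, so Δφ = 103.2 / 30.92 = 3.338″.

Δφ = 3.34″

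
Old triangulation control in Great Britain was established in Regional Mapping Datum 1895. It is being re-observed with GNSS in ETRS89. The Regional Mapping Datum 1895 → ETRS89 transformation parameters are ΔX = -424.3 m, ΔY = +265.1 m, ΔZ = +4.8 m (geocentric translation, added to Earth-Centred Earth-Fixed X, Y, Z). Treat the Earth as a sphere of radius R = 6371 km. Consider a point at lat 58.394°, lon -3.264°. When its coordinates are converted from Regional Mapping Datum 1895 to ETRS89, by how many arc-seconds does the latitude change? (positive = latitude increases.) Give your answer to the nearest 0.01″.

Δφ = 12.18″

sin φ = 0.851672, cos φ = 0.524075, sin λ = -0.056937, cos λ = 0.998378.
North component: ΔN = −sin φ cos λ·ΔX − sin φ sin λ·ΔY + cos φ·ΔZ = −(0.851672)(0.998378)(-424.3) − (0.851672)(-0.056937)(265.1) + (0.524075)(4.8) = 376.15 m.
1° of latitude spans πR/180 = 111195 m, so Δφ = 376.15 / 111195 × 3600 = 12.178″.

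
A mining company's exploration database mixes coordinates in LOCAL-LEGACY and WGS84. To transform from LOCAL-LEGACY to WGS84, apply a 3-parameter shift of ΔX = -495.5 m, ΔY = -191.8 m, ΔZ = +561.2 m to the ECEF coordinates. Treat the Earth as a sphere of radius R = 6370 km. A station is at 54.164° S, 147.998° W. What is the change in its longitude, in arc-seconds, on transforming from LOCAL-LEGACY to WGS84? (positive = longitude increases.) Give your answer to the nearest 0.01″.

Δλ = -5.53″

sin φ = -0.810696, cos φ = 0.585467, sin λ = -0.529949, cos λ = -0.848030.
East component: ΔE = −sin λ·ΔX + cos λ·ΔY = −(-0.529949)(-495.5) + (-0.848030)(-191.8) = -99.94 m.
1° of latitude spans πR/180 = 111177 m; at latitude φ, 1° of longitude spans that × cos φ = 65090.8 m, so Δλ = -99.94 / 65090.8 × 3600 = -5.527″.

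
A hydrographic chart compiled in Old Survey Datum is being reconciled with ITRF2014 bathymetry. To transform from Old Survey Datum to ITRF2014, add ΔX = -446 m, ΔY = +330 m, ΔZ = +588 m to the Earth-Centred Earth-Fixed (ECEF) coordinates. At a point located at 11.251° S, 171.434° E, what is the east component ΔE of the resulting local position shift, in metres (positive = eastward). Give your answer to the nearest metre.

At φ = -11.251°, λ = 171.434°: sin φ = -0.195107, cos φ = 0.980782, sin λ = 0.148949, cos λ = -0.988845.
ΔE = −sin λ·ΔX + cos λ·ΔY = −(0.148949)·(-446) + (-0.988845)·(330) = -259.89 m.

ΔE = -260 m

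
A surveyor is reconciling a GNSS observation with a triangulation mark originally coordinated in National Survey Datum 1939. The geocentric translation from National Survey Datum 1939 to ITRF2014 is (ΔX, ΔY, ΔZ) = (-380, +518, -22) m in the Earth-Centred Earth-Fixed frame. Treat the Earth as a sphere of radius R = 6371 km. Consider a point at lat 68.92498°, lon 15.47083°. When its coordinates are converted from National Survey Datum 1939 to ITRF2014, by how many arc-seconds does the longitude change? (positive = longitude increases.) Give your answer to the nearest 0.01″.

sin φ = 0.933110, cos φ = 0.359590, sin λ = 0.266748, cos λ = 0.963766.
East component: ΔE = −sin λ·ΔX + cos λ·ΔY = −(0.266748)(-380) + (0.963766)(518) = 600.60 m.
1° of latitude spans πR/180 = 111195 m; at latitude φ, 1° of longitude spans that × cos φ = 39984.6 m, so Δλ = 600.60 / 39984.6 × 3600 = 54.074″.

Δλ = 54.07″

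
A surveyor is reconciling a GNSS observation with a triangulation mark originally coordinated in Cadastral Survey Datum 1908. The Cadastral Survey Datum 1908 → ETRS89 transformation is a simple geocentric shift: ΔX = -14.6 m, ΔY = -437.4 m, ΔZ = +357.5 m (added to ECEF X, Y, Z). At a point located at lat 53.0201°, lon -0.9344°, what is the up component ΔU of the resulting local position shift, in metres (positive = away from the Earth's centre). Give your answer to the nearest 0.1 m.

ΔU = 281.1 m

The local up (radial) axis is (cos φ cos λ, cos φ sin λ, sin φ), giving ΔU = -8.781 + 4.291 + 285.588 = 281.10 m.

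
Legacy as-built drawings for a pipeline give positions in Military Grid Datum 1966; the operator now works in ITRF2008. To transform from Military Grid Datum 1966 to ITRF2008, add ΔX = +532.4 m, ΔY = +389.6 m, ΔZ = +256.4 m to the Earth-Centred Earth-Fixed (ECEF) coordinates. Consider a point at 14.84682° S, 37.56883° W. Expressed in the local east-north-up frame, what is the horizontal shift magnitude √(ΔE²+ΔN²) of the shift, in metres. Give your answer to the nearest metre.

699 m

The local east axis at (φ, λ) is (−sin λ, cos λ, 0), so ΔE = −sin(-37.56883°)·532.4 + cos(-37.56883°)·389.6 = 633.42 m.
The local north axis is (−sin φ cos λ, −sin φ sin λ, cos φ), giving ΔN = 108.129 − 60.867 + 247.840 = 295.10 m.
Horizontal magnitude = √(ΔE² + ΔN²) = √(633.42² + 295.10²) = 698.79 m.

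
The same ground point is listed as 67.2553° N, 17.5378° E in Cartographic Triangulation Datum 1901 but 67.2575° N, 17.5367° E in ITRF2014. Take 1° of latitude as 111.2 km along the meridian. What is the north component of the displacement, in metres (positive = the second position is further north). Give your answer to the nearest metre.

ΔN = 245 m

Δφ = 67.2575° − 67.2553° = +0.0022°; Δλ = 17.5367° − 17.5378° = -0.0011°.
ΔN = Δφ × 111200 = 244.6 m; ΔE = Δλ × 111200 × cos(67.2553°) = -0.0011 × 111200 × 0.386626 = -47.3 m.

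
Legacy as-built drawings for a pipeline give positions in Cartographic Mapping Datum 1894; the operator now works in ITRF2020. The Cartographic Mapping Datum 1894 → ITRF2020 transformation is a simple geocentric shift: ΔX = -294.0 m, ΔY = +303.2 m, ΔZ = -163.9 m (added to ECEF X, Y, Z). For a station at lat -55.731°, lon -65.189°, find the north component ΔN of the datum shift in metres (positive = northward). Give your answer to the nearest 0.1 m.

ΔN = -421.7 m

The local north axis is (−sin φ cos λ, −sin φ sin λ, cos φ), giving ΔN = -101.953 − 227.437 − 92.289 = -421.68 m.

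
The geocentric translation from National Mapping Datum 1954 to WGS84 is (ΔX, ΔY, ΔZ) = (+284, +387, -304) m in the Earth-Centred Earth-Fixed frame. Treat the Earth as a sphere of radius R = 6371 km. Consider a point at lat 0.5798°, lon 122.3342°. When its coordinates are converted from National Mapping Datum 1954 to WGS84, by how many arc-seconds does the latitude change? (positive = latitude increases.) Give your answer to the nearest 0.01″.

sin φ = 0.010119, cos φ = 0.999949, sin λ = 0.844943, cos λ = -0.534857.
North component: ΔN = −sin φ cos λ·ΔX − sin φ sin λ·ΔY + cos φ·ΔZ = −(0.010119)(-0.534857)(284) − (0.010119)(0.844943)(387) + (0.999949)(-304) = -305.76 m.
1° of latitude spans πR/180 = 111195 m, so Δφ = -305.76 / 111195 × 3600 = -9.899″.

Δφ = -9.90″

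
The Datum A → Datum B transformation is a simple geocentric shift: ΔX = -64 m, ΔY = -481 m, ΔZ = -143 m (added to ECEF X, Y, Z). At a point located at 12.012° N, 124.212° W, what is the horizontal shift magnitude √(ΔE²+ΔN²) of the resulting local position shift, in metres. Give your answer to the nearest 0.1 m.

The local east axis at (φ, λ) is (−sin λ, cos λ, 0), so ΔE = −sin(-124.212°)·(-64) + cos(-124.212°)·(-481) = 217.52 m.
The local north axis is (−sin φ cos λ, −sin φ sin λ, cos φ), giving ΔN = -7.489 − 82.782 − 139.869 = -230.14 m.
Horizontal magnitude = √(ΔE² + ΔN²) = √(217.52² + (-230.14)²) = 316.67 m.

316.7 m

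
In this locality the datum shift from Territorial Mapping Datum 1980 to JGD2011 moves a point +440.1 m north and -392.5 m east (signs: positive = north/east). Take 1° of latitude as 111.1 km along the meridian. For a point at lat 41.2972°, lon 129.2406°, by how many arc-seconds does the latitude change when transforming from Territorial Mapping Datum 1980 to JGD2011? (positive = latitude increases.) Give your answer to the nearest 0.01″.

Δφ = 14.26″

1° of latitude = 111.1 km, so Δφ = 440.1 / 111100 = 0.0039613° = 14.261″.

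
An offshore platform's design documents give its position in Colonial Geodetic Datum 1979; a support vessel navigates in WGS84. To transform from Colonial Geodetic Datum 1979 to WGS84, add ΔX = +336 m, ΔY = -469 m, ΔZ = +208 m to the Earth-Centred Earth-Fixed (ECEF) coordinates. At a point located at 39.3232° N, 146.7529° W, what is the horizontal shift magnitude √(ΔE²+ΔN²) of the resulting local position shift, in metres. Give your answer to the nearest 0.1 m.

602.7 m

At φ = 39.3232°, λ = -146.7529°: sin φ = 0.633694, cos φ = 0.773584, sin λ = -0.548251, cos λ = -0.836314.
ΔE = −sin λ·ΔX + cos λ·ΔY = −(-0.548251)·(336) + (-0.836314)·(-469) = 576.44 m.
ΔN = −sin φ cos λ·ΔX − sin φ sin λ·ΔY + cos φ·ΔZ = −(0.633694)(-0.836314)(336) − (0.633694)(-0.548251)(-469) + (0.773584)(208) = 176.03 m.
Horizontal magnitude = √(ΔE² + ΔN²) = √(576.44² + 176.03²) = 602.72 m.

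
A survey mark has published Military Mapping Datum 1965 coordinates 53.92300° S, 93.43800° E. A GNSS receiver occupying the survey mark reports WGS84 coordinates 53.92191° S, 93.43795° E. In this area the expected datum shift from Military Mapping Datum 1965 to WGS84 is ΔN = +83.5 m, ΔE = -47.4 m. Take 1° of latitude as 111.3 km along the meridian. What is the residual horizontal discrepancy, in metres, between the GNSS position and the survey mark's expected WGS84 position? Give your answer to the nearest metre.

Observed coordinate differences: Δφ = +0.00109°, Δλ = -0.00005°.
Converting to metres (1° lat = 111300 m, cos φ = 0.588872): observed ΔN = 121.3 m, observed ΔE = -3.3 m.
Subtracting the expected shift leaves a residual of 121.3 − (83.5) = 37.8 m north and -3.3 − (-47.4) = 44.1 m east.
Residual distance = √(37.8² + 44.1²) = 58.1 m.

58 m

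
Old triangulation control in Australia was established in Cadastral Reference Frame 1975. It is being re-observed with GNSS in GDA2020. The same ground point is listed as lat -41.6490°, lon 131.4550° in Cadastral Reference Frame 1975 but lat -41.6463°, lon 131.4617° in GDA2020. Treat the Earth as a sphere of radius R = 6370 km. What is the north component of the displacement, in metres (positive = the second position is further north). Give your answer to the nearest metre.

Δφ = -41.6463° − -41.6490° = +0.0027°; Δλ = 131.4617° − 131.4550° = +0.0067°.
1° along a meridian = πR/180 = 111177 m.
ΔN = Δφ × 111177 = 300.2 m; ΔE = Δλ × 111177 × cos(-41.6490°) = +0.0067 × 111177 × 0.747230 = 556.6 m.

ΔN = 300 m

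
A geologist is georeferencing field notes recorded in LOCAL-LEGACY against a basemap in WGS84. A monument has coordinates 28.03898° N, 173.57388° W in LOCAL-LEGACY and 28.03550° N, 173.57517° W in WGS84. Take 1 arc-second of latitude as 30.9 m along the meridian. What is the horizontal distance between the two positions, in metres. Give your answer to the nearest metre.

Δφ = 28.03550° − 28.03898° = -0.00348°; Δλ = -173.57517° − -173.57388° = -0.00129°.
1° of latitude = 3600 × 30.90 = 111240 m.
ΔN = Δφ × 111240 = -387.1 m; ΔE = Δλ × 111240 × cos(28.03898°) = -0.00129 × 111240 × 0.882628 = -126.7 m.
Distance = √(ΔE² + ΔN²) = √((-126.7)² + (-387.1)²) = 407.3 m.

407 m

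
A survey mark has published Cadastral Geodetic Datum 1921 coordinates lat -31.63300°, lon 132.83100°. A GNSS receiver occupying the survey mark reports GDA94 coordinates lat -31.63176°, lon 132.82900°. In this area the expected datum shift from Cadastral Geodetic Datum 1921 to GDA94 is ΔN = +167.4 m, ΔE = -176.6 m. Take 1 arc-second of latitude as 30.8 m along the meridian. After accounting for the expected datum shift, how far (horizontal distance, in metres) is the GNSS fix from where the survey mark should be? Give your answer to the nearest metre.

32 m

Observed coordinate differences: Δφ = +0.00124°, Δλ = -0.00200°.
Converting to metres (1° lat = 110880 m, cos φ = 0.851425): observed ΔN = 137.5 m, observed ΔE = -188.8 m.
Subtracting the expected shift leaves a residual of 137.5 − (167.4) = -29.9 m north and -188.8 − (-176.6) = -12.2 m east.
Residual distance = √((-29.9)² + (-12.2)²) = 32.3 m.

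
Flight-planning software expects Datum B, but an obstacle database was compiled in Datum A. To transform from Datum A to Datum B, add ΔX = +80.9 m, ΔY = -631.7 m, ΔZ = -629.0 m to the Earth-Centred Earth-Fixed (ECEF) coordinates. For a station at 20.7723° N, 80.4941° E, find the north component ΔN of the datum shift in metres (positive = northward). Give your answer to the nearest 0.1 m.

ΔN = -371.9 m

The local north axis is (−sin φ cos λ, −sin φ sin λ, cos φ), giving ΔN = -4.738 + 220.959 − 588.113 = -371.89 m.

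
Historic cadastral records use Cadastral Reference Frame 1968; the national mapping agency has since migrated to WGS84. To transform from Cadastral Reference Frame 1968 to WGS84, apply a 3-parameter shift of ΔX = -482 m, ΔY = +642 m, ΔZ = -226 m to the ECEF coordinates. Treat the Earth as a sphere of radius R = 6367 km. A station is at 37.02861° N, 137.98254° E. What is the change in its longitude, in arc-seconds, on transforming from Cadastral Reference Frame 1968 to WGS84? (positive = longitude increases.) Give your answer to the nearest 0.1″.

Δλ = -6.3″

sin φ = 0.602214, cos φ = 0.798335, sin λ = 0.669357, cos λ = -0.742941.
East component: ΔE = −sin λ·ΔX + cos λ·ΔY = −(0.669357)(-482) + (-0.742941)(642) = -154.34 m.
1° of latitude spans πR/180 = 111125 m; at latitude φ, 1° of longitude spans that × cos φ = 88715.1 m, so Δλ = -154.34 / 88715.1 × 3600 = -6.263″.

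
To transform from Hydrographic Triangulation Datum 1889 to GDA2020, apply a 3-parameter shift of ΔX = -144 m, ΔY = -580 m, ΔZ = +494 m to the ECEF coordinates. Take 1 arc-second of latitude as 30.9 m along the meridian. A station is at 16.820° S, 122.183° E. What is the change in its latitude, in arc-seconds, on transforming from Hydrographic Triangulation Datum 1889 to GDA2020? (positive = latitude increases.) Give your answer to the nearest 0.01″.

Δφ = 11.42″

sin φ = -0.289366, cos φ = 0.957219, sin λ = 0.846351, cos λ = -0.532625.
North component: ΔN = −sin φ cos λ·ΔX − sin φ sin λ·ΔY + cos φ·ΔZ = −(-0.289366)(-0.532625)(-144) − (-0.289366)(0.846351)(-580) + (0.957219)(494) = 353.01 m.
1° of latitude spans 3600 × 30.90 = 111240 m, so Δφ = 353.01 / 111240 × 3600 = 11.424″.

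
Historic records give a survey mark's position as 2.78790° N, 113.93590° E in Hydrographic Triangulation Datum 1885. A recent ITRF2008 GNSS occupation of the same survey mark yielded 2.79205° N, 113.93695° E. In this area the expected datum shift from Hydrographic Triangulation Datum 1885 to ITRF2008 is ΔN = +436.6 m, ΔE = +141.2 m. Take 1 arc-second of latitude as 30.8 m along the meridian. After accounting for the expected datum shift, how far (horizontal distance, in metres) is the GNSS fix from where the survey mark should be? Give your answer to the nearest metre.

34 m

Observed coordinate differences: Δφ = +0.00415°, Δλ = +0.00105°.
Converting to metres (1° lat = 110880 m, cos φ = 0.998816): observed ΔN = 460.2 m, observed ΔE = 116.3 m.
Subtracting the expected shift leaves a residual of 460.2 − (436.6) = 23.6 m north and 116.3 − (141.2) = -24.9 m east.
Residual distance = √(23.6² + (-24.9)²) = 34.3 m.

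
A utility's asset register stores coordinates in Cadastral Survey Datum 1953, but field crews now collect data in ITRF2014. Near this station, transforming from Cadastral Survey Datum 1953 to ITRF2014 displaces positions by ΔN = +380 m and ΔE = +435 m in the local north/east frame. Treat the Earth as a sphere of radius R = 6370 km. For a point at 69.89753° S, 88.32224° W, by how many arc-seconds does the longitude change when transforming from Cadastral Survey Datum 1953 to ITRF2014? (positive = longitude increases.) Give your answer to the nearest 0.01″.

Δλ = 40.98″

At latitude -69.89753°, cos φ = 0.343700.
One radian of longitude at latitude φ spans R cos φ, so Δλ = ΔE / (R cos φ) = 435.0 / (6370000 × 0.343700) = 1.9869e-04 rad = 40.982″.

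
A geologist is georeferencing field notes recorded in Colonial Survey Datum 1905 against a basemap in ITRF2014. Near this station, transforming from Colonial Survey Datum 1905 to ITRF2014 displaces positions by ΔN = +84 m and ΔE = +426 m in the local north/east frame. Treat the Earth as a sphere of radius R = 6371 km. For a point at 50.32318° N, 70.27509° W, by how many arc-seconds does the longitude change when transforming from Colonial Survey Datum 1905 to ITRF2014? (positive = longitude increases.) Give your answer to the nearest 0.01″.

At latitude 50.32318°, cos φ = 0.638456.
One radian of longitude at latitude φ spans R cos φ, so Δλ = ΔE / (R cos φ) = 426.0 / (6371000 × 0.638456) = 1.0473e-04 rad = 21.602″.

Δλ = 21.60″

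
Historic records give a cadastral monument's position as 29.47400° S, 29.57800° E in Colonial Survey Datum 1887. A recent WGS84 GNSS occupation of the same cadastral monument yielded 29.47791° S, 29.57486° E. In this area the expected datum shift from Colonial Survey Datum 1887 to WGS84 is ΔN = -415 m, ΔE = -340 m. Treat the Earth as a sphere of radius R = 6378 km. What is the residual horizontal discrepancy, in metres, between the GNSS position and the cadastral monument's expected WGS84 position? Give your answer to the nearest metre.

41 m

Observed coordinate differences: Δφ = -0.00391°, Δλ = -0.00314°.
Converting to metres (1° lat = 111317 m, cos φ = 0.870579): observed ΔN = -435.2 m, observed ΔE = -304.3 m.
Subtracting the expected shift leaves a residual of -435.2 − (-415) = -20.2 m north and -304.3 − (-340) = 35.7 m east.
Residual distance = √((-20.2)² + 35.7²) = 41.0 m.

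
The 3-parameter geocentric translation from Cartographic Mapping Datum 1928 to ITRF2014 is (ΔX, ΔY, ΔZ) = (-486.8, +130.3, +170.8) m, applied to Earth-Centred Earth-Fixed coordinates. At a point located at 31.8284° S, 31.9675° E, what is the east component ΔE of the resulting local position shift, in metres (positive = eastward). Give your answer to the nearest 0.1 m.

The local east axis at (φ, λ) is (−sin λ, cos λ, 0), so ΔE = −sin(31.9675°)·(-486.8) + cos(31.9675°)·130.3 = 368.27 m.

ΔE = 368.3 m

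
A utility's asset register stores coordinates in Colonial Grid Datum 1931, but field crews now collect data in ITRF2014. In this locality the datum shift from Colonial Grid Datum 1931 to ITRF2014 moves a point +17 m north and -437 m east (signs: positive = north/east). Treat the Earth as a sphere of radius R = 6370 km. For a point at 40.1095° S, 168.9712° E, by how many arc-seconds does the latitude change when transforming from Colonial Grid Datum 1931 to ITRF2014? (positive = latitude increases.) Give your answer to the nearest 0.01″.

On a sphere of radius R, 1 rad of latitude = R, so Δφ = ΔN / R = 17.0 / 6370000 = 2.6688e-06 rad = 0.550″.

Δφ = 0.55″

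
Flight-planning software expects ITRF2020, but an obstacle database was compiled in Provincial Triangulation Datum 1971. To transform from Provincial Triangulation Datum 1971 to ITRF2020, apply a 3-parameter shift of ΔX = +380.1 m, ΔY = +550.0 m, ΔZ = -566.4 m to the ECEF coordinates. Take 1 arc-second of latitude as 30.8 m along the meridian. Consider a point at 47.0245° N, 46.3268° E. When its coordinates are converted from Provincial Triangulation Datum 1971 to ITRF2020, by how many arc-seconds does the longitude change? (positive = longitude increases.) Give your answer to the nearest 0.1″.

Δλ = 5.0″

sin φ = 0.731645, cos φ = 0.681686, sin λ = 0.723290, cos λ = 0.690544.
East component: ΔE = −sin λ·ΔX + cos λ·ΔY = −(0.723290)(380.1) + (0.690544)(550.0) = 104.88 m.
1° of latitude spans 3600 × 30.80 = 110880 m; at latitude φ, 1° of longitude spans that × cos φ = 75585.3 m, so Δλ = 104.88 / 75585.3 × 3600 = 4.995″.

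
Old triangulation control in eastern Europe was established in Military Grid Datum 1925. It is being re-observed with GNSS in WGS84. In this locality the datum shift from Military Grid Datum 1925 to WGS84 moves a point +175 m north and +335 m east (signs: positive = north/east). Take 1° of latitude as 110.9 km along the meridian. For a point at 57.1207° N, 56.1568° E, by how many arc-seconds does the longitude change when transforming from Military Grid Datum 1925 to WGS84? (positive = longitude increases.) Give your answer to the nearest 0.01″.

At latitude 57.1207°, cos φ = 0.542871.
1° of longitude at this latitude = 110.9 × cos φ = 60.20 km, so Δλ = 335.0 / 60204.4 = 0.0055644° = 20.032″.

Δλ = 20.03″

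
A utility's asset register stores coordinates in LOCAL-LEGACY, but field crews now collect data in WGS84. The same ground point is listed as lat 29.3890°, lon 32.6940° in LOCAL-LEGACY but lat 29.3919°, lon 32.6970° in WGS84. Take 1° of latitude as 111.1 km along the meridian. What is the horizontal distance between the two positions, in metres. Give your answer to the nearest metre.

Δφ = 29.3919° − 29.3890° = +0.0029°; Δλ = 32.6970° − 32.6940° = +0.0030°.
ΔN = Δφ × 111100 = 322.2 m; ΔE = Δλ × 111100 × cos(29.3890°) = +0.0030 × 111100 × 0.871308 = 290.4 m.
Distance = √(ΔE² + ΔN²) = √(290.4² + 322.2²) = 433.8 m.

434 m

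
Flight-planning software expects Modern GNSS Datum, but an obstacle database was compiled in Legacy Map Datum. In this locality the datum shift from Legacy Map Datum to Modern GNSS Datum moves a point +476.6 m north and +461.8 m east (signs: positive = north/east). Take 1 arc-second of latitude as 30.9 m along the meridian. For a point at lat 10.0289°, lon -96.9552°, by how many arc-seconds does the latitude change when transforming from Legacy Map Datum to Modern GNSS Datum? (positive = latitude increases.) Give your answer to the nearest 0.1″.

1″ of latitude = 30.90 m, so Δφ = 476.6 / 30.90 = 15.424″.

Δφ = 15.4″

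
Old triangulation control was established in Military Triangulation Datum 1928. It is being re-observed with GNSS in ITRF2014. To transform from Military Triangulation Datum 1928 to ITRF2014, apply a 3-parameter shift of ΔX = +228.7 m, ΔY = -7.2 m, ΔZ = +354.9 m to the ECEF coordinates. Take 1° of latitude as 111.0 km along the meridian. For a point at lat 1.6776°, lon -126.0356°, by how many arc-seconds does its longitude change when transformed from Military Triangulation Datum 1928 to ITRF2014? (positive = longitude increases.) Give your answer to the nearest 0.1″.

Δλ = 6.1″

sin φ = 0.029275, cos φ = 0.999571, sin λ = -0.808652, cos λ = -0.588288.
East component: ΔE = −sin λ·ΔX + cos λ·ΔY = −(-0.808652)(228.7) + (-0.588288)(-7.2) = 189.17 m.
1° of latitude spans 111000 m; at latitude φ, 1° of longitude spans that × cos φ = 110952.4 m, so Δλ = 189.17 / 110952.4 × 3600 = 6.138″.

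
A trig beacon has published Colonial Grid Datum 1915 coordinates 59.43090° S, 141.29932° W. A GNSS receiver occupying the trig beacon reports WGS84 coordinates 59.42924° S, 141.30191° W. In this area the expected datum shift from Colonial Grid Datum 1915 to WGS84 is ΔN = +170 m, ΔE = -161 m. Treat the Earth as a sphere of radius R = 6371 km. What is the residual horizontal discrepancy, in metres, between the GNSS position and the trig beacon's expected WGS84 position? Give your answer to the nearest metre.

21 m

Observed coordinate differences: Δφ = +0.00166°, Δλ = -0.00259°.
Converting to metres (1° lat = 111195 m, cos φ = 0.508577): observed ΔN = 184.6 m, observed ΔE = -146.5 m.
Subtracting the expected shift leaves a residual of 184.6 − (170) = 14.6 m north and -146.5 − (-161) = 14.5 m east.
Residual distance = √(14.6² + 14.5²) = 20.6 m.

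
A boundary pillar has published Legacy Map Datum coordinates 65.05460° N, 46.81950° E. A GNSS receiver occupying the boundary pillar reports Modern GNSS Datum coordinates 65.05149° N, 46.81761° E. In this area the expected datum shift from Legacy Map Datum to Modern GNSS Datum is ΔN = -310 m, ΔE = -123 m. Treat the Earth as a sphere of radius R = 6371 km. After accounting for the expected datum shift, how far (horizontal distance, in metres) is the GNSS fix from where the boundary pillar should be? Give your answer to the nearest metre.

50 m

Observed coordinate differences: Δφ = -0.00311°, Δλ = -0.00189°.
Converting to metres (1° lat = 111195 m, cos φ = 0.421754): observed ΔN = -345.8 m, observed ΔE = -88.6 m.
Subtracting the expected shift leaves a residual of -345.8 − (-310) = -35.8 m north and -88.6 − (-123) = 34.4 m east.
Residual distance = √((-35.8)² + 34.4²) = 49.6 m.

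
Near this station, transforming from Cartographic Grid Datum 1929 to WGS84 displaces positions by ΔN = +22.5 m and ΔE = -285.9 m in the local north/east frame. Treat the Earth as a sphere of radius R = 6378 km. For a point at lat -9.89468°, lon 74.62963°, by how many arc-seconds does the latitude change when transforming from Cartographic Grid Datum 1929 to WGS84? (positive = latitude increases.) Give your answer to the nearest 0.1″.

Δφ = 0.7″

On a sphere of radius R, 1 rad of latitude = R, so Δφ = ΔN / R = 22.5 / 6378000 = 3.5278e-06 rad = 0.728″.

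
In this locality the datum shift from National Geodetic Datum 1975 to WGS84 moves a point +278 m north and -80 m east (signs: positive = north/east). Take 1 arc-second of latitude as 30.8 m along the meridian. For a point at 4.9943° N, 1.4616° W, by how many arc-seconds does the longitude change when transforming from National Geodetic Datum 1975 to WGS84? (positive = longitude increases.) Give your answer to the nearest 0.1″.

At latitude 4.9943°, cos φ = 0.996203.
1″ of longitude at this latitude = 30.80 × cos φ = 30.6831 m, so Δλ = -80.0 / 30.6831 = -2.607″.

Δλ = -2.6″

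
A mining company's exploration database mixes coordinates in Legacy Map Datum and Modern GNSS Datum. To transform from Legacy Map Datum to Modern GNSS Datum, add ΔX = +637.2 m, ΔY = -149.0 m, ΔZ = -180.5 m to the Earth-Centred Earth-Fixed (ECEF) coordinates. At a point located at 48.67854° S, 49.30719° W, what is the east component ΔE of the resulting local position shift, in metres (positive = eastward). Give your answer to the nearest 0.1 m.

The local east axis at (φ, λ) is (−sin λ, cos λ, 0), so ΔE = −sin(-49.30719°)·637.2 + cos(-49.30719°)·(-149.0) = 385.99 m.

ΔE = 386.0 m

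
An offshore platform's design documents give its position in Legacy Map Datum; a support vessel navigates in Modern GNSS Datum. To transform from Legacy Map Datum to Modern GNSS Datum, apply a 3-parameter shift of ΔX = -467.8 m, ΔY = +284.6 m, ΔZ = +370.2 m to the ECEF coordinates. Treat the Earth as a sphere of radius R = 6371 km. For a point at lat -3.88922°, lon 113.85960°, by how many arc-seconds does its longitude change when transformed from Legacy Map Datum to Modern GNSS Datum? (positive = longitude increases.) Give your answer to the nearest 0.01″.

Δλ = 10.15″

sin φ = -0.067828, cos φ = 0.997697, sin λ = 0.914539, cos λ = -0.404497.
East component: ΔE = −sin λ·ΔX + cos λ·ΔY = −(0.914539)(-467.8) + (-0.404497)(284.6) = 312.70 m.
1° of latitude spans πR/180 = 111195 m; at latitude φ, 1° of longitude spans that × cos φ = 110938.9 m, so Δλ = 312.70 / 110938.9 × 3600 = 10.147″.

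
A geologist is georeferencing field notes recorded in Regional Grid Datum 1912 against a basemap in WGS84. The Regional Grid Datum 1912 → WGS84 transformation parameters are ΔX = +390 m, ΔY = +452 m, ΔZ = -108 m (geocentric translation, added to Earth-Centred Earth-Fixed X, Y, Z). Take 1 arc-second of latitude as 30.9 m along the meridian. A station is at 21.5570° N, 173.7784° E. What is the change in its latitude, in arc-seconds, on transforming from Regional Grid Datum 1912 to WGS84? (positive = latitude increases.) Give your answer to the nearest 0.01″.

Δφ = 0.78″

sin φ = 0.367427, cos φ = 0.930052, sin λ = 0.108374, cos λ = -0.994110.
North component: ΔN = −sin φ cos λ·ΔX − sin φ sin λ·ΔY + cos φ·ΔZ = −(0.367427)(-0.994110)(390) − (0.367427)(0.108374)(452) + (0.930052)(-108) = 24.01 m.
1° of latitude spans 3600 × 30.90 = 111240 m, so Δφ = 24.01 / 111240 × 3600 = 0.777″.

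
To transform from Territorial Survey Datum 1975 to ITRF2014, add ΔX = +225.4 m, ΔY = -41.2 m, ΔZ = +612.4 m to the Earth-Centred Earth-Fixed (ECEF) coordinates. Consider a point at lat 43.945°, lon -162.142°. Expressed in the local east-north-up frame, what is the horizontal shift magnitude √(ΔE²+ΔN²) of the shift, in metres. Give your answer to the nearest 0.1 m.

At φ = 43.945°, λ = -162.142°: sin φ = 0.693968, cos φ = 0.720006, sin λ = -0.306659, cos λ = -0.951819.
ΔE = −sin λ·ΔX + cos λ·ΔY = −(-0.306659)·(225.4) + (-0.951819)·(-41.2) = 108.34 m.
ΔN = −sin φ cos λ·ΔX − sin φ sin λ·ΔY + cos φ·ΔZ = −(0.693968)(-0.951819)(225.4) − (0.693968)(-0.306659)(-41.2) + (0.720006)(612.4) = 581.05 m.
Horizontal magnitude = √(ΔE² + ΔN²) = √(108.34² + 581.05²) = 591.06 m.

591.1 m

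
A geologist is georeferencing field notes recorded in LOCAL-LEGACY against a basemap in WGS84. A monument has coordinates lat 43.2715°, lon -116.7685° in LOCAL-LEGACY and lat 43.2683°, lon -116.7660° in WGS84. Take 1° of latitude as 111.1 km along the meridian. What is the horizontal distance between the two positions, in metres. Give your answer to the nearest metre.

409 m

Δφ = 43.2683° − 43.2715° = -0.0032°; Δλ = -116.7660° − -116.7685° = +0.0025°.
ΔN = Δφ × 111100 = -355.5 m; ΔE = Δλ × 111100 × cos(43.2715°) = +0.0025 × 111100 × 0.728114 = 202.2 m.
Distance = √(ΔE² + ΔN²) = √(202.2² + (-355.5)²) = 409.0 m.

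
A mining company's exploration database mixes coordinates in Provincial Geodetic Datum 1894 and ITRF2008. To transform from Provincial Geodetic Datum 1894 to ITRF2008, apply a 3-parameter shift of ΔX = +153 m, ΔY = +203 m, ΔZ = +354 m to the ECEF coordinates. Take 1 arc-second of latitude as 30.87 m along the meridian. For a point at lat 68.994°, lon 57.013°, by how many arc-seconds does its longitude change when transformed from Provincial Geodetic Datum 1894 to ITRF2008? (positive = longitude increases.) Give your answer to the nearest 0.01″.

Δλ = -1.61″

sin φ = 0.933543, cos φ = 0.358466, sin λ = 0.838794, cos λ = 0.544449.
East component: ΔE = −sin λ·ΔX + cos λ·ΔY = −(0.838794)(153) + (0.544449)(203) = -17.81 m.
1° of latitude spans 3600 × 30.87 = 111132 m; at latitude φ, 1° of longitude spans that × cos φ = 39837.0 m, so Δλ = -17.81 / 39837.0 × 3600 = -1.610″.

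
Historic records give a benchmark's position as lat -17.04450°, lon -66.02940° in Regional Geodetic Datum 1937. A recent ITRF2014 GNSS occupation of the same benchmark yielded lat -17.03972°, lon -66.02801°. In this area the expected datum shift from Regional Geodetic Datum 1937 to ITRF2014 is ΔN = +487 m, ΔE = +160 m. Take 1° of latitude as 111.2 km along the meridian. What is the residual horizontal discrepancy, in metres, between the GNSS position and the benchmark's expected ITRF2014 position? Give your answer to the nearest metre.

Observed coordinate differences: Δφ = +0.00478°, Δλ = +0.00139°.
Converting to metres (1° lat = 111200 m, cos φ = 0.956077): observed ΔN = 531.5 m, observed ΔE = 147.8 m.
Subtracting the expected shift leaves a residual of 531.5 − (487) = 44.5 m north and 147.8 − (160) = -12.2 m east.
Residual distance = √(44.5² + (-12.2)²) = 46.2 m.

46 m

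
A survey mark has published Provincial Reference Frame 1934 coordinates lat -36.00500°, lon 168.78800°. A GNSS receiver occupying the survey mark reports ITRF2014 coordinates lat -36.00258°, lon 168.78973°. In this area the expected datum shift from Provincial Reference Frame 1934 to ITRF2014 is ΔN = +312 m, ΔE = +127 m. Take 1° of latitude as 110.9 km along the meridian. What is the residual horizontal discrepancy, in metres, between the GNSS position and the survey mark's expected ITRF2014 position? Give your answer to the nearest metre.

Observed coordinate differences: Δφ = +0.00242°, Δλ = +0.00173°.
Converting to metres (1° lat = 110900 m, cos φ = 0.808966): observed ΔN = 268.4 m, observed ΔE = 155.2 m.
Subtracting the expected shift leaves a residual of 268.4 − (312) = -43.6 m north and 155.2 − (127) = 28.2 m east.
Residual distance = √((-43.6)² + 28.2²) = 51.9 m.

52 m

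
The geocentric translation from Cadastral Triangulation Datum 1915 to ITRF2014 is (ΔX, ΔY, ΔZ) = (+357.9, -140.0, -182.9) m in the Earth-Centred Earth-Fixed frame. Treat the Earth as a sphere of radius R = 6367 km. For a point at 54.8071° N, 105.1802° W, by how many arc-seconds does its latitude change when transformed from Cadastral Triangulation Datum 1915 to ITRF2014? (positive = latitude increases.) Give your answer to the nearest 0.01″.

Δφ = -4.51″

sin φ = 0.817216, cos φ = 0.576331, sin λ = -0.965107, cos λ = -0.261856.
North component: ΔN = −sin φ cos λ·ΔX − sin φ sin λ·ΔY + cos φ·ΔZ = −(0.817216)(-0.261856)(357.9) − (0.817216)(-0.965107)(-140.0) + (0.576331)(-182.9) = -139.24 m.
1° of latitude spans πR/180 = 111125 m, so Δφ = -139.24 / 111125 × 3600 = -4.511″.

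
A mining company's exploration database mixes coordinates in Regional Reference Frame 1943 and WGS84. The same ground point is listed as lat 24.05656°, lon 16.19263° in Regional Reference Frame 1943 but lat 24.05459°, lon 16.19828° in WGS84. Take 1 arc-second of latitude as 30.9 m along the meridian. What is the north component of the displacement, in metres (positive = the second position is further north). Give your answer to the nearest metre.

ΔN = -219 m

Δφ = 24.05459° − 24.05656° = -0.00197°; Δλ = 16.19828° − 16.19263° = +0.00565°.
1° of latitude = 3600 × 30.90 = 111240 m.
ΔN = Δφ × 111240 = -219.1 m; ΔE = Δλ × 111240 × cos(24.05656°) = +0.00565 × 111240 × 0.913143 = 573.9 m.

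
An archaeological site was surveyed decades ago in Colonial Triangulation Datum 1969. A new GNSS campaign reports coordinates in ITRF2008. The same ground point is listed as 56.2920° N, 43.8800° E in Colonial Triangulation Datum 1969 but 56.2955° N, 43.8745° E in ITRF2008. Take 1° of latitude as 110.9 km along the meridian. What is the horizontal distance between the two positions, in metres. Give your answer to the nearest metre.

Δφ = 56.2955° − 56.2920° = +0.0035°; Δλ = 43.8745° − 43.8800° = -0.0055°.
ΔN = Δφ × 110900 = 388.1 m; ΔE = Δλ × 110900 × cos(56.2920°) = -0.0055 × 110900 × 0.554961 = -338.5 m.
Distance = √(ΔE² + ΔN²) = √((-338.5)² + 388.1²) = 515.0 m.

515 m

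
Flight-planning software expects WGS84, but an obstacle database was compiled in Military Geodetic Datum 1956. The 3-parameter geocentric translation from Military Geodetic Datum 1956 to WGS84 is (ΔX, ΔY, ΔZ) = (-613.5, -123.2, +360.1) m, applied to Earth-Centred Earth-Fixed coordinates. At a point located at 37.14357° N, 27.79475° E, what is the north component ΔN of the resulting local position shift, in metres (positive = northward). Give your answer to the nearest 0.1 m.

The local north axis is (−sin φ cos λ, −sin φ sin λ, cos φ), giving ΔN = 327.700 + 34.688 + 287.045 = 649.43 m.

ΔN = 649.4 m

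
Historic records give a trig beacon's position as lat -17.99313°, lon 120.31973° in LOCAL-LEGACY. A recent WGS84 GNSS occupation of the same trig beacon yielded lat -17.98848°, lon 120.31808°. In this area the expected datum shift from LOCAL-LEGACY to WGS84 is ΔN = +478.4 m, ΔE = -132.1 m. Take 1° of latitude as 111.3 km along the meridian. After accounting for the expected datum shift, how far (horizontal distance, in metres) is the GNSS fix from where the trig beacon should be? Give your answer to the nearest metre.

58 m

Observed coordinate differences: Δφ = +0.00465°, Δλ = -0.00165°.
Converting to metres (1° lat = 111300 m, cos φ = 0.951094): observed ΔN = 517.5 m, observed ΔE = -174.7 m.
Subtracting the expected shift leaves a residual of 517.5 − (478.4) = 39.1 m north and -174.7 − (-132.1) = -42.6 m east.
Residual distance = √(39.1² + (-42.6)²) = 57.8 m.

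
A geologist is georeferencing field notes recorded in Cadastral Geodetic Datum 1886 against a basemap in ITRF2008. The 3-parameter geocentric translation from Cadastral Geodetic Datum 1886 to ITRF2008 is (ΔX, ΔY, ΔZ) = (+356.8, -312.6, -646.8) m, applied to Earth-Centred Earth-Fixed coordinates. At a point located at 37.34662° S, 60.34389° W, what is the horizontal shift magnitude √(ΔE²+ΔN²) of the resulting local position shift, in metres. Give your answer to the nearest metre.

The local east axis at (φ, λ) is (−sin λ, cos λ, 0), so ΔE = −sin(-60.34389°)·356.8 + cos(-60.34389°)·(-312.6) = 155.39 m.
The local north axis is (−sin φ cos λ, −sin φ sin λ, cos φ), giving ΔN = 107.097 + 164.794 − 514.193 = -242.30 m.
Horizontal magnitude = √(ΔE² + ΔN²) = √(155.39² + (-242.30)²) = 287.85 m.

288 m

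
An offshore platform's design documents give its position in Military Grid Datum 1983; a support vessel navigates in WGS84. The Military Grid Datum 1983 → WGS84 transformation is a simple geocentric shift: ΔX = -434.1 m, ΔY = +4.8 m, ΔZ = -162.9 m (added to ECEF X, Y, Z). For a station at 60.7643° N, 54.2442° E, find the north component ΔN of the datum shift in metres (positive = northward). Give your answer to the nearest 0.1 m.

ΔN = 138.4 m

At φ = 60.7643°, λ = 54.2442°: sin φ = 0.872618, cos φ = 0.488403, sin λ = 0.811515, cos λ = 0.584332.
ΔN = −sin φ cos λ·ΔX − sin φ sin λ·ΔY + cos φ·ΔZ = −(0.872618)(0.584332)(-434.1) − (0.872618)(0.811515)(4.8) + (0.488403)(-162.9) = 138.39 m.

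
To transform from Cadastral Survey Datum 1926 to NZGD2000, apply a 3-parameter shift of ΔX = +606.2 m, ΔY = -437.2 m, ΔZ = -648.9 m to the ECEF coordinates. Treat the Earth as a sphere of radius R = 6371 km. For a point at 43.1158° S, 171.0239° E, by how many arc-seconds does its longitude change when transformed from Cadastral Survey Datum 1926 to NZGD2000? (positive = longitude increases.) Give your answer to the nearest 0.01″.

sin φ = -0.683475, cos φ = 0.729974, sin λ = 0.156022, cos λ = -0.987754.
East component: ΔE = −sin λ·ΔX + cos λ·ΔY = −(0.156022)(606.2) + (-0.987754)(-437.2) = 337.27 m.
1° of latitude spans πR/180 = 111195 m; at latitude φ, 1° of longitude spans that × cos φ = 81169.4 m, so Δλ = 337.27 / 81169.4 × 3600 = 14.958″.

Δλ = 14.96″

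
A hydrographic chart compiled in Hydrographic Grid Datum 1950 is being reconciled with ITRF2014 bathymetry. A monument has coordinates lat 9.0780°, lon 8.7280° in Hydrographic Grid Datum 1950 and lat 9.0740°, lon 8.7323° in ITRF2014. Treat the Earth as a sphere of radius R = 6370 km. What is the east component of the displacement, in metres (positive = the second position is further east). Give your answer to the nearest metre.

Δφ = 9.0740° − 9.0780° = -0.0040°; Δλ = 8.7323° − 8.7280° = +0.0043°.
1° along a meridian = πR/180 = 111177 m.
ΔN = Δφ × 111177 = -444.7 m; ΔE = Δλ × 111177 × cos(9.0780°) = +0.0043 × 111177 × 0.987474 = 472.1 m.

ΔE = 472 m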